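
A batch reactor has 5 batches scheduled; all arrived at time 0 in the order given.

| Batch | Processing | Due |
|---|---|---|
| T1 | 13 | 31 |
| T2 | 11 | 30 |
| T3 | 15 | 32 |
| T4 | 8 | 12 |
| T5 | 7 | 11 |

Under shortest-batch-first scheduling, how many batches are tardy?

3

SPT (increasing processing time): T5 T4 T2 T1 T3.
T5: 0→7, due 11, tardiness 0
T4: 7→15, due 12, tardiness 3
T2: 15→26, due 30, tardiness 0
T1: 26→39, due 31, tardiness 8
T3: 39→54, due 32, tardiness 22
Late batches: 3.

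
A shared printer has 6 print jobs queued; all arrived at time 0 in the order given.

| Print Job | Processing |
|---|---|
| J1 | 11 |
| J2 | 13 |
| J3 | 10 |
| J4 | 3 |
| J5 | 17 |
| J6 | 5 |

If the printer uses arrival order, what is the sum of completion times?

219

FIFO (arrival order): J1 J2 J3 J4 J5 J6.
J1: 0→11
J2: 11→24
J3: 24→34
J4: 34→37
J5: 37→54
J6: 54→59
Sum = 11+24+34+37+54+59 = 219.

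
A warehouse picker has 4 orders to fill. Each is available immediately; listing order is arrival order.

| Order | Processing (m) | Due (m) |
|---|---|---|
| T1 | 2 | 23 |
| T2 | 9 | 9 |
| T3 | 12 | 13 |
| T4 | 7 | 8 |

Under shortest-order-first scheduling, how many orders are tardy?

3

SPT (increasing processing time): T1 T4 T2 T3.
T1: 0→2, due 23, tardiness 0
T4: 2→9, due 8, tardiness 1
T2: 9→18, due 9, tardiness 9
T3: 18→30, due 13, tardiness 17
Late orders: 3.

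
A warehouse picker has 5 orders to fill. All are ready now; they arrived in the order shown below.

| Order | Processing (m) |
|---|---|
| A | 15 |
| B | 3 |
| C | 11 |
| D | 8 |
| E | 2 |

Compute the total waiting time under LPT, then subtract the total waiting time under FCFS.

LPT (decreasing processing time): A C D B E.
A: waits 0, runs 0→15
C: waits 15, runs 15→26
D: waits 26, runs 26→34
B: waits 34, runs 34→37
E: waits 37, runs 37→39
Sum = 0+15+26+34+37 = 112.
FIFO (arrival order): A B C D E.
A: waits 0, runs 0→15
B: waits 15, runs 15→18
C: waits 18, runs 18→29
D: waits 29, runs 29→37
E: waits 37, runs 37→39
Sum = 0+15+18+29+37 = 99.
Difference = 112 − 99 = 13.

13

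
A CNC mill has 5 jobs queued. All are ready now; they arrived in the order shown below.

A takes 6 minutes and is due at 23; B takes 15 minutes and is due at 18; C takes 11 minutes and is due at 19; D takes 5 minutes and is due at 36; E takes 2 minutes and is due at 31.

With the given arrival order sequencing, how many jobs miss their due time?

4

FIFO (arrival order): A B C D E.
A: 0→6, due 23, tardiness 0
B: 6→21, due 18, tardiness 3
C: 21→32, due 19, tardiness 13
D: 32→37, due 36, tardiness 1
E: 37→39, due 31, tardiness 8
Late jobs: 4.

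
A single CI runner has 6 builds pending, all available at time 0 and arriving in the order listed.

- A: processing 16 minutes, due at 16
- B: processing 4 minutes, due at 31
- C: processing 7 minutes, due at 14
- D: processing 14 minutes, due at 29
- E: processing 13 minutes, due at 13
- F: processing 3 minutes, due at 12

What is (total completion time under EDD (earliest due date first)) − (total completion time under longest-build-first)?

-59

EDD (increasing due date): F E C A D B.
F: 0→3
E: 3→16
C: 16→23
A: 23→39
D: 39→53
B: 53→57
Sum = 3+16+23+39+53+57 = 191.
LPT (decreasing processing time): A D E C B F.
A: 0→16
D: 16→30
E: 30→43
C: 43→50
B: 50→54
F: 54→57
Sum = 16+30+43+50+54+57 = 250.
Difference = 191 − 250 = -59.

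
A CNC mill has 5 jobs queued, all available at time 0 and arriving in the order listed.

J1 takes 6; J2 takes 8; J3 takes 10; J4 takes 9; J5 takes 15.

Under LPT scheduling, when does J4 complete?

LPT (decreasing processing time): J5 J3 J4 J2 J1.
J5: 0→15
J3: 15→25
J4: 25→34

34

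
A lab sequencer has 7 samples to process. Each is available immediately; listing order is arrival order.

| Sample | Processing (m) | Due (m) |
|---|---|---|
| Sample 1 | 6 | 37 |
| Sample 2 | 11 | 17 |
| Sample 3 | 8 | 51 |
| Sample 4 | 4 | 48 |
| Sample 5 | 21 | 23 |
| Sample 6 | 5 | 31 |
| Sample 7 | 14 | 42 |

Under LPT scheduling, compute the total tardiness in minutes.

110

LPT (decreasing processing time): Sample 5 Sample 7 Sample 2 Sample 3 Sample 1 Sample 6 Sample 4.
Sample 5: 0→21, due 23, tardiness 0
Sample 7: 21→35, due 42, tardiness 0
Sample 2: 35→46, due 17, tardiness 29
Sample 3: 46→54, due 51, tardiness 3
Sample 1: 54→60, due 37, tardiness 23
Sample 6: 60→65, due 31, tardiness 34
Sample 4: 65→69, due 48, tardiness 21
Sum = 0+0+29+3+23+34+21 = 110.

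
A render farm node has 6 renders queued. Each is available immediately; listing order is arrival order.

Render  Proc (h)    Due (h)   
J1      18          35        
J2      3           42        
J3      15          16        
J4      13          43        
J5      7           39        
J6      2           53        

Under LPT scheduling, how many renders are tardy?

LPT (decreasing processing time): J1 J3 J4 J5 J2 J6.
J1: 0→18, due 35, tardiness 0
J3: 18→33, due 16, tardiness 17
J4: 33→46, due 43, tardiness 3
J5: 46→53, due 39, tardiness 14
J2: 53→56, due 42, tardiness 14
J6: 56→58, due 53, tardiness 5
Late renders: 5.

5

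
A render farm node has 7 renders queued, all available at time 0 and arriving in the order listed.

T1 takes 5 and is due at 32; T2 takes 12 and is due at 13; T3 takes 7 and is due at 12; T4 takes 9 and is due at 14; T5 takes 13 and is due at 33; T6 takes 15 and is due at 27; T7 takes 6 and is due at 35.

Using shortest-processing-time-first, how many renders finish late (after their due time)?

SPT (increasing processing time): T1 T7 T3 T4 T2 T5 T6.
T1: 0→5, due 32, tardiness 0
T7: 5→11, due 35, tardiness 0
T3: 11→18, due 12, tardiness 6
T4: 18→27, due 14, tardiness 13
T2: 27→39, due 13, tardiness 26
T5: 39→52, due 33, tardiness 19
T6: 52→67, due 27, tardiness 40
Late renders: 5.

5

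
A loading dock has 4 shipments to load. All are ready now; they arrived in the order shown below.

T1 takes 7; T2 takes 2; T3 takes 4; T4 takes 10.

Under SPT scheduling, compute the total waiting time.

21

SPT (increasing processing time): T2 T3 T1 T4.
T2: waits 0, runs 0→2
T3: waits 2, runs 2→6
T1: waits 6, runs 6→13
T4: waits 13, runs 13→23
Sum = 0+2+6+13 = 21.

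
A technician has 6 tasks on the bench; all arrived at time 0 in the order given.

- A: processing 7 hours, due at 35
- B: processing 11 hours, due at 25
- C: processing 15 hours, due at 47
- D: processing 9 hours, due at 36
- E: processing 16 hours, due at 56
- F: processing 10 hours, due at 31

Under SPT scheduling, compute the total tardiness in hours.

29

SPT (increasing processing time): A D F B C E.
A: 0→7, due 35, tardiness 0
D: 7→16, due 36, tardiness 0
F: 16→26, due 31, tardiness 0
B: 26→37, due 25, tardiness 12
C: 37→52, due 47, tardiness 5
E: 52→68, due 56, tardiness 12
Sum = 0+0+0+12+5+12 = 29.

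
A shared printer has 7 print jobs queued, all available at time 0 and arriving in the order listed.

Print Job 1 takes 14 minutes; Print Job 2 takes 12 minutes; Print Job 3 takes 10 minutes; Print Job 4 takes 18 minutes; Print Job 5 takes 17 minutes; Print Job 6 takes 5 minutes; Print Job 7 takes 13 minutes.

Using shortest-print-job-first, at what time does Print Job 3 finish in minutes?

15

SPT (increasing processing time): Print Job 6 Print Job 3 Print Job 2 Print Job 7 Print Job 1 Print Job 5 Print Job 4.
Print Job 6: 0→5
Print Job 3: 5→15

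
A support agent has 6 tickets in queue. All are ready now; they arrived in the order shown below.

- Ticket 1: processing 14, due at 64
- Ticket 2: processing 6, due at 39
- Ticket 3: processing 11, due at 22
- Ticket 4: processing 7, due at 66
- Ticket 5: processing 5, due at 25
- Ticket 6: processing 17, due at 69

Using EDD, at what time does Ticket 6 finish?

EDD (increasing due date): Ticket 3 Ticket 5 Ticket 2 Ticket 1 Ticket 4 Ticket 6.
Ticket 3: 0→11
Ticket 5: 11→16
Ticket 2: 16→22
Ticket 1: 22→36
Ticket 4: 36→43
Ticket 6: 43→60

60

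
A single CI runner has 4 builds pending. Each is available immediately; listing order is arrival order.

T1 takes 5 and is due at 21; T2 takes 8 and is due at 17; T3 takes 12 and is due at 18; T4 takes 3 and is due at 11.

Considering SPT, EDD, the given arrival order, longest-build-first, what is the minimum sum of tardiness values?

10

SPT (increasing processing time): T4 T1 T2 T3.
T4: 0→3, due 11, tardiness 0
T1: 3→8, due 21, tardiness 0
T2: 8→16, due 17, tardiness 0
T3: 16→28, due 18, tardiness 10
Sum = 0+0+0+10 = 10.
EDD (increasing due date): T4 T2 T3 T1.
T4: 0→3, due 11, tardiness 0
T2: 3→11, due 17, tardiness 0
T3: 11→23, due 18, tardiness 5
T1: 23→28, due 21, tardiness 7
Sum = 0+0+5+7 = 12.
FIFO (arrival order): T1 T2 T3 T4.
T1: 0→5, due 21, tardiness 0
T2: 5→13, due 17, tardiness 0
T3: 13→25, due 18, tardiness 7
T4: 25→28, due 11, tardiness 17
Sum = 0+0+7+17 = 24.
LPT (decreasing processing time): T3 T2 T1 T4.
T3: 0→12, due 18, tardiness 0
T2: 12→20, due 17, tardiness 3
T1: 20→25, due 21, tardiness 4
T4: 25→28, due 11, tardiness 17
Sum = 0+3+4+17 = 24.
SPT 10, EDD 12, FIFO 24, LPT 24 → minimum 10.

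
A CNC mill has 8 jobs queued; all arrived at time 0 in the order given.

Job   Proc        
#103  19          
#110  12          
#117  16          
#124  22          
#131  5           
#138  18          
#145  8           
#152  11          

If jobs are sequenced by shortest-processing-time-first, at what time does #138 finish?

SPT (increasing processing time): #131 #145 #152 #110 #117 #138 #103 #124.
#131: 0→5
#145: 5→13
#152: 13→24
#110: 24→36
#117: 36→52
#138: 52→70

70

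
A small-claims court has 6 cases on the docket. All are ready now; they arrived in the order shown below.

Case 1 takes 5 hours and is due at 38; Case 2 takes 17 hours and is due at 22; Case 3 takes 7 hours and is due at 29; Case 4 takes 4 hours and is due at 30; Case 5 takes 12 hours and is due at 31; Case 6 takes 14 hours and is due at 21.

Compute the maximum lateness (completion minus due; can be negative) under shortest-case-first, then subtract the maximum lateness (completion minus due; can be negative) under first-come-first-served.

-1

SPT (increasing processing time): Case 4 Case 1 Case 3 Case 5 Case 6 Case 2.
Case 4: 0→4, due 30, lateness -26
Case 1: 4→9, due 38, lateness -29
Case 3: 9→16, due 29, lateness -13
Case 5: 16→28, due 31, lateness -3
Case 6: 28→42, due 21, lateness 21
Case 2: 42→59, due 22, lateness 37
Maximum = 37.
FIFO (arrival order): Case 1 Case 2 Case 3 Case 4 Case 5 Case 6.
Case 1: 0→5, due 38, lateness -33
Case 2: 5→22, due 22, lateness 0
Case 3: 22→29, due 29, lateness 0
Case 4: 29→33, due 30, lateness 3
Case 5: 33→45, due 31, lateness 14
Case 6: 45→59, due 21, lateness 38
Maximum = 38.
Difference = 37 − 38 = -1.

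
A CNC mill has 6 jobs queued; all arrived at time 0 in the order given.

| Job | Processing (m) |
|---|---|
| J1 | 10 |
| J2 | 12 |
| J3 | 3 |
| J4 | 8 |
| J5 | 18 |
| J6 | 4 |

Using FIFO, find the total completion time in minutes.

FIFO (arrival order): J1 J2 J3 J4 J5 J6.
J1: 0→10
J2: 10→22
J3: 22→25
J4: 25→33
J5: 33→51
J6: 51→55
Sum = 10+22+25+33+51+55 = 196.

196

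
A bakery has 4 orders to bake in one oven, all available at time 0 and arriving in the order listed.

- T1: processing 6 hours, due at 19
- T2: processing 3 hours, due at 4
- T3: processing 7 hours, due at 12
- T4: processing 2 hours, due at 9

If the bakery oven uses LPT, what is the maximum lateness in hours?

12

LPT (decreasing processing time): T3 T1 T2 T4.
T3: 0→7, due 12, lateness -5
T1: 7→13, due 19, lateness -6
T2: 13→16, due 4, lateness 12
T4: 16→18, due 9, lateness 9
Maximum = 12.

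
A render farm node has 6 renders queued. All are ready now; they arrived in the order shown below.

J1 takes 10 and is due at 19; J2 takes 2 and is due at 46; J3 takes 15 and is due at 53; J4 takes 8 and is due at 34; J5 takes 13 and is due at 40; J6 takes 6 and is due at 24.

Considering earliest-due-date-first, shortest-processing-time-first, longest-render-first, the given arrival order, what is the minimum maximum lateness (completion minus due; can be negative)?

1

EDD (increasing due date): J1 J6 J4 J5 J2 J3.
J1: 0→10, due 19, lateness -9
J6: 10→16, due 24, lateness -8
J4: 16→24, due 34, lateness -10
J5: 24→37, due 40, lateness -3
J2: 37→39, due 46, lateness -7
J3: 39→54, due 53, lateness 1
Maximum = 1.
SPT (increasing processing time): J2 J6 J4 J1 J5 J3.
J2: 0→2, due 46, lateness -44
J6: 2→8, due 24, lateness -16
J4: 8→16, due 34, lateness -18
J1: 16→26, due 19, lateness 7
J5: 26→39, due 40, lateness -1
J3: 39→54, due 53, lateness 1
Maximum = 7.
LPT (decreasing processing time): J3 J5 J1 J4 J6 J2.
J3: 0→15, due 53, lateness -38
J5: 15→28, due 40, lateness -12
J1: 28→38, due 19, lateness 19
J4: 38→46, due 34, lateness 12
J6: 46→52, due 24, lateness 28
J2: 52→54, due 46, lateness 8
Maximum = 28.
FIFO (arrival order): J1 J2 J3 J4 J5 J6.
J1: 0→10, due 19, lateness -9
J2: 10→12, due 46, lateness -34
J3: 12→27, due 53, lateness -26
J4: 27→35, due 34, lateness 1
J5: 35→48, due 40, lateness 8
J6: 48→54, due 24, lateness 30
Maximum = 30.
EDD 1, SPT 7, LPT 28, FIFO 30 → minimum 1.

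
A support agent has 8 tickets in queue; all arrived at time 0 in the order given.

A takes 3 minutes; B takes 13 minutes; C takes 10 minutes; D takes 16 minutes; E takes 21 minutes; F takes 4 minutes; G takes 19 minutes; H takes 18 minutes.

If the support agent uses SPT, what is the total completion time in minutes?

SPT (increasing processing time): A F C B D H G E.
A: 0→3
F: 3→7
C: 7→17
B: 17→30
D: 30→46
H: 46→64
G: 64→83
E: 83→104
Sum = 3+7+17+30+46+64+83+104 = 354.

354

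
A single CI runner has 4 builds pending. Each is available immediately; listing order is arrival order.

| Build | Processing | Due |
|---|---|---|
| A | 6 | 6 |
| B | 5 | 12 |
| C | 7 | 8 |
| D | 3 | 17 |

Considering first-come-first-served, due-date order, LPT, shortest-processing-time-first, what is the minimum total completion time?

FIFO (arrival order): A B C D.
A: 0→6
B: 6→11
C: 11→18
D: 18→21
Sum = 6+11+18+21 = 56.
EDD (increasing due date): A C B D.
A: 0→6
C: 6→13
B: 13→18
D: 18→21
Sum = 6+13+18+21 = 58.
LPT (decreasing processing time): C A B D.
C: 0→7
A: 7→13
B: 13→18
D: 18→21
Sum = 7+13+18+21 = 59.
SPT (increasing processing time): D B A C.
D: 0→3
B: 3→8
A: 8→14
C: 14→21
Sum = 3+8+14+21 = 46.
FIFO 56, EDD 58, LPT 59, SPT 46 → minimum 46.

46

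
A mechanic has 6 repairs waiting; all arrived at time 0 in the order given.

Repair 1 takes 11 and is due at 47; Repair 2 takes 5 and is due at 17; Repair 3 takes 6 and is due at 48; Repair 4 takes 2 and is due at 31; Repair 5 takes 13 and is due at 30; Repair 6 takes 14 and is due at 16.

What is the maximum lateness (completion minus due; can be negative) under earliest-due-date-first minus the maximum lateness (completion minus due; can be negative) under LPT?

EDD (increasing due date): Repair 6 Repair 2 Repair 5 Repair 4 Repair 1 Repair 3.
Repair 6: 0→14, due 16, lateness -2
Repair 2: 14→19, due 17, lateness 2
Repair 5: 19→32, due 30, lateness 2
Repair 4: 32→34, due 31, lateness 3
Repair 1: 34→45, due 47, lateness -2
Repair 3: 45→51, due 48, lateness 3
Maximum = 3.
LPT (decreasing processing time): Repair 6 Repair 5 Repair 1 Repair 3 Repair 2 Repair 4.
Repair 6: 0→14, due 16, lateness -2
Repair 5: 14→27, due 30, lateness -3
Repair 1: 27→38, due 47, lateness -9
Repair 3: 38→44, due 48, lateness -4
Repair 2: 44→49, due 17, lateness 32
Repair 4: 49→51, due 31, lateness 20
Maximum = 32.
Difference = 3 − 32 = -29.

-29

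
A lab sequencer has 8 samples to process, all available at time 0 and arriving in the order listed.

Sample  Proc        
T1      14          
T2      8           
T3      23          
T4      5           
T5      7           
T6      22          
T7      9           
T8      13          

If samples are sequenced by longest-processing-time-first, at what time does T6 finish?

LPT (decreasing processing time): T3 T6 T1 T8 T7 T2 T5 T4.
T3: 0→23
T6: 23→45

45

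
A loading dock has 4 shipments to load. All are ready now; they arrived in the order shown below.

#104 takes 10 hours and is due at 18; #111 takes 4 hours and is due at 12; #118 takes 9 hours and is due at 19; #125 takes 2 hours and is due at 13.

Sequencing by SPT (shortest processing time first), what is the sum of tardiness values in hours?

7

SPT (increasing processing time): #125 #111 #118 #104.
#125: 0→2, due 13, tardiness 0
#111: 2→6, due 12, tardiness 0
#118: 6→15, due 19, tardiness 0
#104: 15→25, due 18, tardiness 7
Sum = 0+0+0+7 = 7.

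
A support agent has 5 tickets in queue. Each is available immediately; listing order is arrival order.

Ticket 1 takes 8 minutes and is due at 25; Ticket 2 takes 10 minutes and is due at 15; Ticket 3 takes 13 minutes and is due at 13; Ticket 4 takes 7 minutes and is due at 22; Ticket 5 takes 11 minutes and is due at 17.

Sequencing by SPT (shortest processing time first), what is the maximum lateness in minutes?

SPT (increasing processing time): Ticket 4 Ticket 1 Ticket 2 Ticket 5 Ticket 3.
Ticket 4: 0→7, due 22, lateness -15
Ticket 1: 7→15, due 25, lateness -10
Ticket 2: 15→25, due 15, lateness 10
Ticket 5: 25→36, due 17, lateness 19
Ticket 3: 36→49, due 13, lateness 36
Maximum = 36.

36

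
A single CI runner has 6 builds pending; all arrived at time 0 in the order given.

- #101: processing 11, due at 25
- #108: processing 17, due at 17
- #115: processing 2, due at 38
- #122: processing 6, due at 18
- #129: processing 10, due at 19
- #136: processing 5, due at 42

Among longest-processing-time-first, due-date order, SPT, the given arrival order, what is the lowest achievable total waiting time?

79

LPT (decreasing processing time): #108 #101 #129 #122 #136 #115.
#108: waits 0, runs 0→17
#101: waits 17, runs 17→28
#129: waits 28, runs 28→38
#122: waits 38, runs 38→44
#136: waits 44, runs 44→49
#115: waits 49, runs 49→51
Sum = 0+17+28+38+44+49 = 176.
EDD (increasing due date): #108 #122 #129 #101 #115 #136.
#108: waits 0, runs 0→17
#122: waits 17, runs 17→23
#129: waits 23, runs 23→33
#101: waits 33, runs 33→44
#115: waits 44, runs 44→46
#136: waits 46, runs 46→51
Sum = 0+17+23+33+44+46 = 163.
SPT (increasing processing time): #115 #136 #122 #129 #101 #108.
#115: waits 0, runs 0→2
#136: waits 2, runs 2→7
#122: waits 7, runs 7→13
#129: waits 13, runs 13→23
#101: waits 23, runs 23→34
#108: waits 34, runs 34→51
Sum = 0+2+7+13+23+34 = 79.
FIFO (arrival order): #101 #108 #115 #122 #129 #136.
#101: waits 0, runs 0→11
#108: waits 11, runs 11→28
#115: waits 28, runs 28→30
#122: waits 30, runs 30→36
#129: waits 36, runs 36→46
#136: waits 46, runs 46→51
Sum = 0+11+28+30+36+46 = 151.
LPT 176, EDD 163, SPT 79, FIFO 151 → minimum 79.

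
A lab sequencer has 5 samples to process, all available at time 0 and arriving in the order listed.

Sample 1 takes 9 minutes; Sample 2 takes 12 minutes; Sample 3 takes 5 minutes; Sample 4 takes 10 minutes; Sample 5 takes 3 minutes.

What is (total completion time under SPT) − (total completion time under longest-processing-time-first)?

-46

SPT (increasing processing time): Sample 5 Sample 3 Sample 1 Sample 4 Sample 2.
Sample 5: 0→3
Sample 3: 3→8
Sample 1: 8→17
Sample 4: 17→27
Sample 2: 27→39
Sum = 3+8+17+27+39 = 94.
LPT (decreasing processing time): Sample 2 Sample 4 Sample 1 Sample 3 Sample 5.
Sample 2: 0→12
Sample 4: 12→22
Sample 1: 22→31
Sample 3: 31→36
Sample 5: 36→39
Sum = 12+22+31+36+39 = 140.
Difference = 94 − 140 = -46.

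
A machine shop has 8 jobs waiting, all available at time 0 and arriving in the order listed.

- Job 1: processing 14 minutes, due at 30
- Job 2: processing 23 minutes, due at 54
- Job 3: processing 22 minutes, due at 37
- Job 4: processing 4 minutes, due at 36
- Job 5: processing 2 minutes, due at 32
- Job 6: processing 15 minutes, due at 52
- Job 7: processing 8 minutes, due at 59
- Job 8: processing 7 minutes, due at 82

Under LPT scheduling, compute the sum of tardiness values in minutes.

LPT (decreasing processing time): Job 2 Job 3 Job 6 Job 1 Job 7 Job 8 Job 4 Job 5.
Job 2: 0→23, due 54, tardiness 0
Job 3: 23→45, due 37, tardiness 8
Job 6: 45→60, due 52, tardiness 8
Job 1: 60→74, due 30, tardiness 44
Job 7: 74→82, due 59, tardiness 23
Job 8: 82→89, due 82, tardiness 7
Job 4: 89→93, due 36, tardiness 57
Job 5: 93→95, due 32, tardiness 63
Sum = 0+8+8+44+23+7+57+63 = 210.

210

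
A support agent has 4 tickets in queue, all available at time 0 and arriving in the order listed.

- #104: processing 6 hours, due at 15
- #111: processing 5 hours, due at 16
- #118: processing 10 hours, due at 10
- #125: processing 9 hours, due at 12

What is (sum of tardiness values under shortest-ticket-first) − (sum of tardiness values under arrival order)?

SPT (increasing processing time): #111 #104 #125 #118.
#111: 0→5, due 16, tardiness 0
#104: 5→11, due 15, tardiness 0
#125: 11→20, due 12, tardiness 8
#118: 20→30, due 10, tardiness 20
Sum = 0+0+8+20 = 28.
FIFO (arrival order): #104 #111 #118 #125.
#104: 0→6, due 15, tardiness 0
#111: 6→11, due 16, tardiness 0
#118: 11→21, due 10, tardiness 11
#125: 21→30, due 12, tardiness 18
Sum = 0+0+11+18 = 29.
Difference = 28 − 29 = -1.

-1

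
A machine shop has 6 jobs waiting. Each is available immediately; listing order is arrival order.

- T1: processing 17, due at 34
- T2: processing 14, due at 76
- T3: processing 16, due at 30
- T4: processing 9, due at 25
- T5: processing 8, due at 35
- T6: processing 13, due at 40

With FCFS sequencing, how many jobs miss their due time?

FIFO (arrival order): T1 T2 T3 T4 T5 T6.
T1: 0→17, due 34, tardiness 0
T2: 17→31, due 76, tardiness 0
T3: 31→47, due 30, tardiness 17
T4: 47→56, due 25, tardiness 31
T5: 56→64, due 35, tardiness 29
T6: 64→77, due 40, tardiness 37
Late jobs: 4.

4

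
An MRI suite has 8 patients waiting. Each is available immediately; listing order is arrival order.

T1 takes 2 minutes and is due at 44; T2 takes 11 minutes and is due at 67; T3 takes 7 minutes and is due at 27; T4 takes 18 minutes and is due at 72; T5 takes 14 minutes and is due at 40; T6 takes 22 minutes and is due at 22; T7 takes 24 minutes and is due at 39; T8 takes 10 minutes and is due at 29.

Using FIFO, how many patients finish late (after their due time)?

FIFO (arrival order): T1 T2 T3 T4 T5 T6 T7 T8.
T1: 0→2, due 44, tardiness 0
T2: 2→13, due 67, tardiness 0
T3: 13→20, due 27, tardiness 0
T4: 20→38, due 72, tardiness 0
T5: 38→52, due 40, tardiness 12
T6: 52→74, due 22, tardiness 52
T7: 74→98, due 39, tardiness 59
T8: 98→108, due 29, tardiness 79
Late patients: 4.

4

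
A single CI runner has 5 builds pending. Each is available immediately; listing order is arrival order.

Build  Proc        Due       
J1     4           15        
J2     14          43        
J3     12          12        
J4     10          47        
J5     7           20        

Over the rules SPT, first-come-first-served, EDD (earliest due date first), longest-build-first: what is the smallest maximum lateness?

3

SPT (increasing processing time): J1 J5 J4 J3 J2.
J1: 0→4, due 15, lateness -11
J5: 4→11, due 20, lateness -9
J4: 11→21, due 47, lateness -26
J3: 21→33, due 12, lateness 21
J2: 33→47, due 43, lateness 4
Maximum = 21.
FIFO (arrival order): J1 J2 J3 J4 J5.
J1: 0→4, due 15, lateness -11
J2: 4→18, due 43, lateness -25
J3: 18→30, due 12, lateness 18
J4: 30→40, due 47, lateness -7
J5: 40→47, due 20, lateness 27
Maximum = 27.
EDD (increasing due date): J3 J1 J5 J2 J4.
J3: 0→12, due 12, lateness 0
J1: 12→16, due 15, lateness 1
J5: 16→23, due 20, lateness 3
J2: 23→37, due 43, lateness -6
J4: 37→47, due 47, lateness 0
Maximum = 3.
LPT (decreasing processing time): J2 J3 J4 J5 J1.
J2: 0→14, due 43, lateness -29
J3: 14→26, due 12, lateness 14
J4: 26→36, due 47, lateness -11
J5: 36→43, due 20, lateness 23
J1: 43→47, due 15, lateness 32
Maximum = 32.
SPT 21, FIFO 27, EDD 3, LPT 32 → minimum 3.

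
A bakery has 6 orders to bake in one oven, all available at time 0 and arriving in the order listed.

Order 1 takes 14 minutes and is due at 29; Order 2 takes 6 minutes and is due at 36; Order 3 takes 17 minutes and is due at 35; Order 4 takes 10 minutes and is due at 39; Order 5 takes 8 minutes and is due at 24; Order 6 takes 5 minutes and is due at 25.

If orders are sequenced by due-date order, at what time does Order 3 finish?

EDD (increasing due date): Order 5 Order 6 Order 1 Order 3 Order 2 Order 4.
Order 5: 0→8
Order 6: 8→13
Order 1: 13→27
Order 3: 27→44

44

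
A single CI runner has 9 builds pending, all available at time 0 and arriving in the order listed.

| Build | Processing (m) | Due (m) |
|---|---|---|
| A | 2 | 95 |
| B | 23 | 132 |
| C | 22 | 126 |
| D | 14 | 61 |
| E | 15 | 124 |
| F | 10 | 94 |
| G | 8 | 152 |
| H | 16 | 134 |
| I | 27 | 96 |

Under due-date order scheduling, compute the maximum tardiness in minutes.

0

EDD (increasing due date): D F A I E C B H G.
D: 0→14, due 61, tardiness 0
F: 14→24, due 94, tardiness 0
A: 24→26, due 95, tardiness 0
I: 26→53, due 96, tardiness 0
E: 53→68, due 124, tardiness 0
C: 68→90, due 126, tardiness 0
B: 90→113, due 132, tardiness 0
H: 113→129, due 134, tardiness 0
G: 129→137, due 152, tardiness 0
Maximum = 0.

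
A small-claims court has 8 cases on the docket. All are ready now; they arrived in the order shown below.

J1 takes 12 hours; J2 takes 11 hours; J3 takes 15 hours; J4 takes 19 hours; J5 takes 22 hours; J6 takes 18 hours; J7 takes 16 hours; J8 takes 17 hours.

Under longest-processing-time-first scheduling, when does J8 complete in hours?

LPT (decreasing processing time): J5 J4 J6 J8 J7 J3 J1 J2.
J5: 0→22
J4: 22→41
J6: 41→59
J8: 59→76

76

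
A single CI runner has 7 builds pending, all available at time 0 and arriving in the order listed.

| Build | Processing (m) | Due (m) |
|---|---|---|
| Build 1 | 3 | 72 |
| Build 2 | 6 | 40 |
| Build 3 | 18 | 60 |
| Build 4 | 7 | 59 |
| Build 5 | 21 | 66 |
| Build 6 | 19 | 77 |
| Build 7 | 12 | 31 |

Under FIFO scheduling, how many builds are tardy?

FIFO (arrival order): Build 1 Build 2 Build 3 Build 4 Build 5 Build 6 Build 7.
Build 1: 0→3, due 72, tardiness 0
Build 2: 3→9, due 40, tardiness 0
Build 3: 9→27, due 60, tardiness 0
Build 4: 27→34, due 59, tardiness 0
Build 5: 34→55, due 66, tardiness 0
Build 6: 55→74, due 77, tardiness 0
Build 7: 74→86, due 31, tardiness 55
Late builds: 1.

1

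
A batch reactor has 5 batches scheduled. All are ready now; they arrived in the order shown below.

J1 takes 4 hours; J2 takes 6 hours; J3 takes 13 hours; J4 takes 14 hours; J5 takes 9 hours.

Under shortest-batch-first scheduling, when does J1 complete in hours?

SPT (increasing processing time): J1 J2 J5 J3 J4.
J1: 0→4

4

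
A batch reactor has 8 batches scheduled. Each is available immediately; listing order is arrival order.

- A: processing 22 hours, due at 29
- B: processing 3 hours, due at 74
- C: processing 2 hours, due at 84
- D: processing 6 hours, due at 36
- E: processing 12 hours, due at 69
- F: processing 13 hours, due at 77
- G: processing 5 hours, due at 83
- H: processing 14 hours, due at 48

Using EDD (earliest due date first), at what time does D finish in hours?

EDD (increasing due date): A D H E B F G C.
A: 0→22
D: 22→28

28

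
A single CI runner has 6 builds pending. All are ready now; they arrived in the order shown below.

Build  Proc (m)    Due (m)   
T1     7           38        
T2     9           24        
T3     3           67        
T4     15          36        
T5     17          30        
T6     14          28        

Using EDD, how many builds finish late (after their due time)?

EDD (increasing due date): T2 T6 T5 T4 T1 T3.
T2: 0→9, due 24, tardiness 0
T6: 9→23, due 28, tardiness 0
T5: 23→40, due 30, tardiness 10
T4: 40→55, due 36, tardiness 19
T1: 55→62, due 38, tardiness 24
T3: 62→65, due 67, tardiness 0
Late builds: 3.

3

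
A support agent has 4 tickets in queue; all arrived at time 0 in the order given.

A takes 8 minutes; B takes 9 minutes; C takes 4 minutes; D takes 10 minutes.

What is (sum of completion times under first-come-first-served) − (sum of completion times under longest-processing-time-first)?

-10

FIFO (arrival order): A B C D.
A: 0→8
B: 8→17
C: 17→21
D: 21→31
Sum = 8+17+21+31 = 77.
LPT (decreasing processing time): D B A C.
D: 0→10
B: 10→19
A: 19→27
C: 27→31
Sum = 10+19+27+31 = 87.
Difference = 77 − 87 = -10.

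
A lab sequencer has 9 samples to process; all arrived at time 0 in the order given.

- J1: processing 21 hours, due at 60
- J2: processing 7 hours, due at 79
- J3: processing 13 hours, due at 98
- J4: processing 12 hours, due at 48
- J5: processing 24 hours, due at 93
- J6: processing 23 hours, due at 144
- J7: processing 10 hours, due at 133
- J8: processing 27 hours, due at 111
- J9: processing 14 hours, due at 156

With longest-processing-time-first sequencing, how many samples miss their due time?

LPT (decreasing processing time): J8 J5 J6 J1 J9 J3 J4 J7 J2.
J8: 0→27, due 111, tardiness 0
J5: 27→51, due 93, tardiness 0
J6: 51→74, due 144, tardiness 0
J1: 74→95, due 60, tardiness 35
J9: 95→109, due 156, tardiness 0
J3: 109→122, due 98, tardiness 24
J4: 122→134, due 48, tardiness 86
J7: 134→144, due 133, tardiness 11
J2: 144→151, due 79, tardiness 72
Late samples: 5.

5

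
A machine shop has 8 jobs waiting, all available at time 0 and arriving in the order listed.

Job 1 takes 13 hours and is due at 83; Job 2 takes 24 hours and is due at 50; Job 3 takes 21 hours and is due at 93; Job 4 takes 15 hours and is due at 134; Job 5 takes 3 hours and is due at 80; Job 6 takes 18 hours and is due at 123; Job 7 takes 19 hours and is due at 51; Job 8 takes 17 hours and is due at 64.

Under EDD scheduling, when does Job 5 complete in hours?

63

EDD (increasing due date): Job 2 Job 7 Job 8 Job 5 Job 1 Job 3 Job 6 Job 4.
Job 2: 0→24
Job 7: 24→43
Job 8: 43→60
Job 5: 60→63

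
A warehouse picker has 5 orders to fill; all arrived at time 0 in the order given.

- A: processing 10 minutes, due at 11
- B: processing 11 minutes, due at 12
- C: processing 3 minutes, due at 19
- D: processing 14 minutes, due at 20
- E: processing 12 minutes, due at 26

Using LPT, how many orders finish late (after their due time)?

3

LPT (decreasing processing time): D E B A C.
D: 0→14, due 20, tardiness 0
E: 14→26, due 26, tardiness 0
B: 26→37, due 12, tardiness 25
A: 37→47, due 11, tardiness 36
C: 47→50, due 19, tardiness 31
Late orders: 3.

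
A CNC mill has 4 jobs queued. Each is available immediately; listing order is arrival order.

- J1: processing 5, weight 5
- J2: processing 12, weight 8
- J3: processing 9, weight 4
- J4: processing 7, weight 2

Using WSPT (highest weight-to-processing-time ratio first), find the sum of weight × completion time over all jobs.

WSPT (decreasing weight/processing-time ratio): J1 J2 J3 J4.
J1: finishes 5, weight 5, w·C = 25
J2: finishes 17, weight 8, w·C = 136
J3: finishes 26, weight 4, w·C = 104
J4: finishes 33, weight 2, w·C = 66
Sum = 25+136+104+66 = 331.

331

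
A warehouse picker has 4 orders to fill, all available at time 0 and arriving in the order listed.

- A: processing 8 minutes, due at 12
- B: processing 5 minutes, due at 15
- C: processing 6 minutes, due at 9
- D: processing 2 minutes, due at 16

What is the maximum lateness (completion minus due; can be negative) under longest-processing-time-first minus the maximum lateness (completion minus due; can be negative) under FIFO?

-5

LPT (decreasing processing time): A C B D.
A: 0→8, due 12, lateness -4
C: 8→14, due 9, lateness 5
B: 14→19, due 15, lateness 4
D: 19→21, due 16, lateness 5
Maximum = 5.
FIFO (arrival order): A B C D.
A: 0→8, due 12, lateness -4
B: 8→13, due 15, lateness -2
C: 13→19, due 9, lateness 10
D: 19→21, due 16, lateness 5
Maximum = 10.
Difference = 5 − 10 = -5.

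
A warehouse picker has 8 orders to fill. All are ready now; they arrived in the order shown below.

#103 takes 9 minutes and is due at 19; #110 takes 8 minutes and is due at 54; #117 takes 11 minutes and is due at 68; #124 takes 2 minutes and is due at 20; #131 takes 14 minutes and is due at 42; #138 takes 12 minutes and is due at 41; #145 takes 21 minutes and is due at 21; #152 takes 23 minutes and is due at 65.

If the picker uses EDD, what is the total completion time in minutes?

409

EDD (increasing due date): #103 #124 #145 #138 #131 #110 #152 #117.
#103: 0→9
#124: 9→11
#145: 11→32
#138: 32→44
#131: 44→58
#110: 58→66
#152: 66→89
#117: 89→100
Sum = 9+11+32+44+58+66+89+100 = 409.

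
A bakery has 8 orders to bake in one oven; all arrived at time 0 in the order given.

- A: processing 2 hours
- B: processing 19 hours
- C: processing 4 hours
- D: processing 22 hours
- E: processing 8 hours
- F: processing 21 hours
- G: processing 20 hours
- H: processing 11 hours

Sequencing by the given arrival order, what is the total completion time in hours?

FIFO (arrival order): A B C D E F G H.
A: 0→2
B: 2→21
C: 21→25
D: 25→47
E: 47→55
F: 55→76
G: 76→96
H: 96→107
Sum = 2+21+25+47+55+76+96+107 = 429.

429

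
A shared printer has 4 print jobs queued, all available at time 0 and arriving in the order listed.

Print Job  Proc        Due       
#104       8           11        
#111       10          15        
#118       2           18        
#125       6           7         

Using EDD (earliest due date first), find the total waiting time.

EDD (increasing due date): #125 #104 #111 #118.
#125: waits 0, runs 0→6
#104: waits 6, runs 6→14
#111: waits 14, runs 14→24
#118: waits 24, runs 24→26
Sum = 0+6+14+24 = 44.

44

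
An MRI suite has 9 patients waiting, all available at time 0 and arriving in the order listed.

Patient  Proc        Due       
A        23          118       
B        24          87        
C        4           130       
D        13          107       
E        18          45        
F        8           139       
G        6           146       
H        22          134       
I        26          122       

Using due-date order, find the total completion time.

EDD (increasing due date): E B D A I C H F G.
E: 0→18
B: 18→42
D: 42→55
A: 55→78
I: 78→104
C: 104→108
H: 108→130
F: 130→138
G: 138→144
Sum = 18+42+55+78+104+108+130+138+144 = 817.

817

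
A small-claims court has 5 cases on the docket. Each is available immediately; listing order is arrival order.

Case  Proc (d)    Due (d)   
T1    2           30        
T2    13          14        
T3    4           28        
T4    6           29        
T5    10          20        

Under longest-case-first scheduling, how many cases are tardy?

LPT (decreasing processing time): T2 T5 T4 T3 T1.
T2: 0→13, due 14, tardiness 0
T5: 13→23, due 20, tardiness 3
T4: 23→29, due 29, tardiness 0
T3: 29→33, due 28, tardiness 5
T1: 33→35, due 30, tardiness 5
Late cases: 3.

3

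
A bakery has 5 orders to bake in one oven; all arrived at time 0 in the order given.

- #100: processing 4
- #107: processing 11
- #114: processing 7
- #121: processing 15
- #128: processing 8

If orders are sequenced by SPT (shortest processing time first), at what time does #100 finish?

SPT (increasing processing time): #100 #114 #128 #107 #121.
#100: 0→4

4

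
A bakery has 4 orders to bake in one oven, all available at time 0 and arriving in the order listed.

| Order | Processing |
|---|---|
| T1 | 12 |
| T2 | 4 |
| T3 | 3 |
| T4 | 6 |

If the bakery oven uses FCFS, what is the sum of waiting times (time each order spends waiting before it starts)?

47

FIFO (arrival order): T1 T2 T3 T4.
T1: waits 0, runs 0→12
T2: waits 12, runs 12→16
T3: waits 16, runs 16→19
T4: waits 19, runs 19→25
Sum = 0+12+16+19 = 47.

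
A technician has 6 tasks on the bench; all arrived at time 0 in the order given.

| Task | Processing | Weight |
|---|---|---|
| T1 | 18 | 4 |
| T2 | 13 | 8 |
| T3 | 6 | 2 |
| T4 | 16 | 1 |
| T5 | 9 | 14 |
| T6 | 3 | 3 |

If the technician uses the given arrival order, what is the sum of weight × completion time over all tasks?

1510

FIFO (arrival order): T1 T2 T3 T4 T5 T6.
T1: finishes 18, weight 4, w·C = 72
T2: finishes 31, weight 8, w·C = 248
T3: finishes 37, weight 2, w·C = 74
T4: finishes 53, weight 1, w·C = 53
T5: finishes 62, weight 14, w·C = 868
T6: finishes 65, weight 3, w·C = 195
Sum = 72+248+74+53+868+195 = 1510.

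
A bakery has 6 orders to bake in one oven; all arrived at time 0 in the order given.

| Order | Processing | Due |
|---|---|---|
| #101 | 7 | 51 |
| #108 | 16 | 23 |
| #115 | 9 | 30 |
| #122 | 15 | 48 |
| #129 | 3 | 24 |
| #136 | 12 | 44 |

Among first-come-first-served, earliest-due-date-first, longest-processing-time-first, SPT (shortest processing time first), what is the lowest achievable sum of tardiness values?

FIFO (arrival order): #101 #108 #115 #122 #129 #136.
#101: 0→7, due 51, tardiness 0
#108: 7→23, due 23, tardiness 0
#115: 23→32, due 30, tardiness 2
#122: 32→47, due 48, tardiness 0
#129: 47→50, due 24, tardiness 26
#136: 50→62, due 44, tardiness 18
Sum = 0+0+2+0+26+18 = 46.
EDD (increasing due date): #108 #129 #115 #136 #122 #101.
#108: 0→16, due 23, tardiness 0
#129: 16→19, due 24, tardiness 0
#115: 19→28, due 30, tardiness 0
#136: 28→40, due 44, tardiness 0
#122: 40→55, due 48, tardiness 7
#101: 55→62, due 51, tardiness 11
Sum = 0+0+0+0+7+11 = 18.
LPT (decreasing processing time): #108 #122 #136 #115 #101 #129.
#108: 0→16, due 23, tardiness 0
#122: 16→31, due 48, tardiness 0
#136: 31→43, due 44, tardiness 0
#115: 43→52, due 30, tardiness 22
#101: 52→59, due 51, tardiness 8
#129: 59→62, due 24, tardiness 38
Sum = 0+0+0+22+8+38 = 68.
SPT (increasing processing time): #129 #101 #115 #136 #122 #108.
#129: 0→3, due 24, tardiness 0
#101: 3→10, due 51, tardiness 0
#115: 10→19, due 30, tardiness 0
#136: 19→31, due 44, tardiness 0
#122: 31→46, due 48, tardiness 0
#108: 46→62, due 23, tardiness 39
Sum = 0+0+0+0+0+39 = 39.
FIFO 46, EDD 18, LPT 68, SPT 39 → minimum 18.

18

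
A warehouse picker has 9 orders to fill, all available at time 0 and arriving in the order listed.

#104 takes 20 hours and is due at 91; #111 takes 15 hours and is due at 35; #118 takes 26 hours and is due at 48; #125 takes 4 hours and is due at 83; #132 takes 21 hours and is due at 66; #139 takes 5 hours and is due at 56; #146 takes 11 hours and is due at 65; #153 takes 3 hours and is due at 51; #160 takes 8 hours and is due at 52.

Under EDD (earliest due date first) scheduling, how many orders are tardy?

EDD (increasing due date): #111 #118 #153 #160 #139 #146 #132 #125 #104.
#111: 0→15, due 35, tardiness 0
#118: 15→41, due 48, tardiness 0
#153: 41→44, due 51, tardiness 0
#160: 44→52, due 52, tardiness 0
#139: 52→57, due 56, tardiness 1
#146: 57→68, due 65, tardiness 3
#132: 68→89, due 66, tardiness 23
#125: 89→93, due 83, tardiness 10
#104: 93→113, due 91, tardiness 22
Late orders: 5.

5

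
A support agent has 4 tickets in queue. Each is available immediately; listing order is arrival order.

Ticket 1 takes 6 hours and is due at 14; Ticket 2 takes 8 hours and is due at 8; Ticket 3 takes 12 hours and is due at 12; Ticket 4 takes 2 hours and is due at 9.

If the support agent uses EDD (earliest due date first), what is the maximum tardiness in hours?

EDD (increasing due date): Ticket 2 Ticket 4 Ticket 3 Ticket 1.
Ticket 2: 0→8, due 8, tardiness 0
Ticket 4: 8→10, due 9, tardiness 1
Ticket 3: 10→22, due 12, tardiness 10
Ticket 1: 22→28, due 14, tardiness 14
Maximum = 14.

14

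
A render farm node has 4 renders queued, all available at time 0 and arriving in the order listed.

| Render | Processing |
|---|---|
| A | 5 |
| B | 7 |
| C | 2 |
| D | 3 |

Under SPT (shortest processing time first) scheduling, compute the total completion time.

SPT (increasing processing time): C D A B.
C: 0→2
D: 2→5
A: 5→10
B: 10→17
Sum = 2+5+10+17 = 34.

34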